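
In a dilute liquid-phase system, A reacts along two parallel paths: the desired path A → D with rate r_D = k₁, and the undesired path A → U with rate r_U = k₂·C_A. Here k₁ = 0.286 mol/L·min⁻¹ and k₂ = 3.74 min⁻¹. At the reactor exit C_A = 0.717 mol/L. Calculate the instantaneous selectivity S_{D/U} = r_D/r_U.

0.107

S_{D/U} = r_D/r_U = (k₁)/(k₂·C_A) = (k₁/k₂)·C_A⁻¹.
= (0.286) / (3.74×0.7170) = 0.2860/2.682 = 0.107.
The undesired path is higher order in A, so low C_A (CSTR or dilute feed) favours D.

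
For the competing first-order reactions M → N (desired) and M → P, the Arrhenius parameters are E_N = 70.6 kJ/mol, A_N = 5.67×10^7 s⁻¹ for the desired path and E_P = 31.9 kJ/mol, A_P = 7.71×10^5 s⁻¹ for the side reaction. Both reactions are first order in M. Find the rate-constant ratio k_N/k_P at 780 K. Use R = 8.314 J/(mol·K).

0.188

With equal orders, S_{N/P} = k_N/k_P = (A_N/A_P)·exp[(E_P−E_N)/(RT)].
(E_P−E_N)/(RT) = (31.9−70.6)×10³/(8.314×780) = -38700/6485 = -5.968.
k_N/k_P = (5.67×10^7/7.71×10^5)·exp(-5.968) = 73.54 × 0.002560 = 0.188.
Since E_N > E_P, raising the temperature improves selectivity toward N.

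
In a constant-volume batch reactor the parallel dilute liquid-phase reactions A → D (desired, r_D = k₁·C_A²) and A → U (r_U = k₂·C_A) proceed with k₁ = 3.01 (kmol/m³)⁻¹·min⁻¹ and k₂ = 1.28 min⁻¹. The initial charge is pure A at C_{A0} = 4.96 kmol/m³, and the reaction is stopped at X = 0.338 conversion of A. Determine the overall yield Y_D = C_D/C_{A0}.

C_A = C_{A0}(1−X) = 3.284 kmol/m³.
Along a PFR/batch, dC_U/dC_A = −r_U/(r_D+r_U) = −k₂/(k₂+k₁·C_A).
Integrating from C_{A0} to C_A: C_U = (1.28/3.01)·ln[(1.28+3.01·4.96)/(1.28+3.01·3.28)] = 0.4252·ln(16.21/11.16) = 0.1586 kmol/m³.
Then C_D = (C_{A0}−C_A) − C_U = 1.676 − 0.1586 = 1.518 kmol/m³.
Y_D = C_D/C_{A0} = 1.518/4.96 = 0.306.

0.306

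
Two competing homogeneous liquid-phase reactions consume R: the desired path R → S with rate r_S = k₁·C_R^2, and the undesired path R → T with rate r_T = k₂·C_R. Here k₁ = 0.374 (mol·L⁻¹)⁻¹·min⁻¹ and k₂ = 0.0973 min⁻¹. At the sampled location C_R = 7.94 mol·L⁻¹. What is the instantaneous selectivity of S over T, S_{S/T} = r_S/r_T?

S_{S/T} = r_S/r_T = (k₁·C_R^2)/(k₂·C_R) = (k₁/k₂)·C_R.
= (0.374×7.940^2) / (0.0973×7.940) = 23.58/0.7726 = 30.5.
Since the desired path is higher order in R, keeping C_R high (PFR or concentrated feed) favours S.

30.5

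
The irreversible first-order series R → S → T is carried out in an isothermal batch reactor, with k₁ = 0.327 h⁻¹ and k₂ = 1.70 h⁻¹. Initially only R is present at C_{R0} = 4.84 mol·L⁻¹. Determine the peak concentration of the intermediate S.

0.629 mol·L⁻¹

For a first-order series the maximum intermediate yield is C_{S,max}/C_{R0} = (k₁/k₂)^[k₂/(k₂−k₁)].
= (0.327/1.70)^(1.70/(1.70−0.327)) = (0.1924)^(1.238) = 0.1299.
C_{S,max} = 0.1299×4.84 = 0.629 mol·L⁻¹.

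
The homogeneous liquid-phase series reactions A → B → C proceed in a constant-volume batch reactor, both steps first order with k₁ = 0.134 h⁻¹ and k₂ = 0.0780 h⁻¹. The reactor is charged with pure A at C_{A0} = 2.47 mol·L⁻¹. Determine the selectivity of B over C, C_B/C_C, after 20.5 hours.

0.545

Solving the coupled first-order balances gives C_B(t) = [k₁/(k₂−k₁)]·C_{A0}·(e^(−k₁t) − e^(−k₂t)).
e^(−k₁t) = e^(−0.134×20.5) = e^(−2.747) = 0.06412; e^(−k₂t) = e^(−1.599) = 0.2021.
C_B = 0.134×2.47/(0.0780−0.134) × (0.06412−0.2021) = (-5.910)×(-0.1380) = 0.8155 mol·L⁻¹.
C_A = C_{A0}e^(−k₁t) = 0.1584 mol·L⁻¹, so C_C = C_{A0}−C_A−C_B = 1.496 mol·L⁻¹; C_B/C_C = 0.545.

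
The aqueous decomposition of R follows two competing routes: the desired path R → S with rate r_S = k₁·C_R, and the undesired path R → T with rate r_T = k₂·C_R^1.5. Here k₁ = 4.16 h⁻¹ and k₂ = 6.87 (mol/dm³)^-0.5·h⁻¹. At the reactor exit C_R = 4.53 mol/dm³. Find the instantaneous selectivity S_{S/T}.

0.285

S_{S/T} = r_S/r_T = (k₁·C_R)/(k₂·C_R^1.5) = (k₁/k₂)·C_R^-0.5.
= (4.16×4.530) / (6.87×4.530^1.5) = 18.84/66.24 = 0.285.
The undesired path is higher order in R, so low C_R (CSTR or dilute feed) favours S.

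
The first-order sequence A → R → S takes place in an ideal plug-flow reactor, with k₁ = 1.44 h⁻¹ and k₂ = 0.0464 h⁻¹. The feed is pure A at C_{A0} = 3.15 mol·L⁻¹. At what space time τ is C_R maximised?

The intermediate peaks when r₁ = r₂, i.e. k₁e^(−k₁τ) = k₂e^(−k₂τ), giving τ_opt = ln(k₂/k₁)/(k₂−k₁).
= ln(0.0464/1.44)/(0.0464−1.44) = ln(0.03222)/-1.394 = -3.435/-1.394 = 2.46 h.

2.46 h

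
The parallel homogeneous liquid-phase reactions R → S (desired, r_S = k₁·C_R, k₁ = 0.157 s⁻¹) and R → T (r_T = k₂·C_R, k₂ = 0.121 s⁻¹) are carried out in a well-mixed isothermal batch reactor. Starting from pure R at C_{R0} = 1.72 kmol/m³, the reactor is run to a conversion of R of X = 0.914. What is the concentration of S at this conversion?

0.888 kmol/m³

C_R = C_{R0}(1−X) = 0.1479 kmol/m³.
Both paths are first order in R, so the instantaneous fraction to S is constant: dC_S/d(−C_R) = k₁/(k₁+k₂) = 0.5647.
C_S = 0.5647·(C_{R0}−C_R) = 0.5647×1.572 = 0.888 kmol/m³.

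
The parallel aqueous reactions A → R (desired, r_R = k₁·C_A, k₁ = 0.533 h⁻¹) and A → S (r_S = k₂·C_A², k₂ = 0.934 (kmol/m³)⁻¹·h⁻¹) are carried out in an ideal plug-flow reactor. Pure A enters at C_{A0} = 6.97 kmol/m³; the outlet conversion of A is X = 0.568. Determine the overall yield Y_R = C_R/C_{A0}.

0.0610

C_A = C_{A0}(1−X) = 3.011 kmol/m³.
Along a PFR/batch, dC_R/dC_A = −r_R/(r_R+r_S) = −k₁/(k₁+k₂·C_A).
Integrating from C_{A0} to C_A: C_R = (0.533/0.934)·ln[(0.533+0.934·6.97)/(0.533+0.934·3.01)] = 0.5707·ln(7.043/3.345) = 0.4248 kmol/m³.
Y_R = C_R/C_{A0} = 0.4248/6.97 = 0.0610.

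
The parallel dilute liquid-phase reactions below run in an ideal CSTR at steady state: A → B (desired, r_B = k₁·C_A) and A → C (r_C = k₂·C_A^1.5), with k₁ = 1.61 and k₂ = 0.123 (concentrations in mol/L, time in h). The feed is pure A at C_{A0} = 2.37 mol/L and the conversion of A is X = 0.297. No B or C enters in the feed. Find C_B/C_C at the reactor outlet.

Exit C_A = C_{A0}(1−X) = 2.37×0.703 = 1.666 mol/L.
Rates in a CSTR are evaluated at the outlet concentration: r_B = 1.61×1.666 = 2.682, r_C = 0.123×1.666^1.5 = 0.2645.
Overall selectivity = C_B/C_C = r_Bτ/(r_Cτ) = r_B/r_C = 10.1.

10.1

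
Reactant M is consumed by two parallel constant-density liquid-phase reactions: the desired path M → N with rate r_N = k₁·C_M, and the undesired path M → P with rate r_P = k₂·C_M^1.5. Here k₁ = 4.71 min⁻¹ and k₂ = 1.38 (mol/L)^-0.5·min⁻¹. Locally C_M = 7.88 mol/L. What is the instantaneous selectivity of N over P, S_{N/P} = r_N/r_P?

1.22

S_{N/P} = r_N/r_P = (k₁·C_M)/(k₂·C_M^1.5) = (k₁/k₂)·C_M^-0.5.
= (4.71×7.880) / (1.38×7.880^1.5) = 37.11/30.53 = 1.22.
The undesired path is higher order in M, so low C_M (CSTR or dilute feed) favours N.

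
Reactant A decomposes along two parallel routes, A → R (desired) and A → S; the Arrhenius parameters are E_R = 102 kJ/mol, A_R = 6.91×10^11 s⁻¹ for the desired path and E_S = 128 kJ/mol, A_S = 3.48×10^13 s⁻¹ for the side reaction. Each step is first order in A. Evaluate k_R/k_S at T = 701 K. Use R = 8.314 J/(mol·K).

1.72

k_R/k_S = (A_R/A_S)·exp[−(E_R−E_S)/(RT)] = (A_R/A_S)·exp[(E_S−E_R)/(RT)].
(E_S−E_R)/(RT) = (128−102)×10³/(8.314×701) = 26000/5828 = 4.461.
k_R/k_S = (6.91×10^11/3.48×10^13)·exp(4.461) = 0.01986 × 86.59 = 1.72.
Since E_R < E_S, lowering the temperature improves selectivity toward R.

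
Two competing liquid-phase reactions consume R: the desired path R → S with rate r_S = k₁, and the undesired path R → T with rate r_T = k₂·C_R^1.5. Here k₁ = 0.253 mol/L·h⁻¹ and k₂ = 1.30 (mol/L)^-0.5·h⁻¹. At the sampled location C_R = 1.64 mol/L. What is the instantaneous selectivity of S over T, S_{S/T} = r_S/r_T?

S_{S/T} = r_S/r_T = (k₁)/(k₂·C_R^1.5) = (k₁/k₂)·C_R^-1.5.
= (0.253) / (1.30×1.640^1.5) = 0.2530/2.730 = 0.0927.

0.0927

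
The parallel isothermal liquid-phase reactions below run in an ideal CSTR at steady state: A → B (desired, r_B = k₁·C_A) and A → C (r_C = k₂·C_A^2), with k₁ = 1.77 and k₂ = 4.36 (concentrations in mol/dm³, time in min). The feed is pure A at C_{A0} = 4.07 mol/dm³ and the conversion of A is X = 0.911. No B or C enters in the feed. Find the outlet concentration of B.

1.96 mol/dm³

Exit C_A = C_{A0}(1−X) = 4.07×0.0890 = 0.3622 mol/dm³.
In a CSTR the entire volume is at exit conditions, so r_B = 1.77×0.3622 = 0.6411 and r_C = 4.36×0.3622^2 = 0.5721.
Fraction of consumed A going to B: r_B/(r_B+r_C) = 0.5285.
C_B = 0.5285·C_{A0}·X = 0.5285×4.07×0.911 = 1.96 mol/dm³.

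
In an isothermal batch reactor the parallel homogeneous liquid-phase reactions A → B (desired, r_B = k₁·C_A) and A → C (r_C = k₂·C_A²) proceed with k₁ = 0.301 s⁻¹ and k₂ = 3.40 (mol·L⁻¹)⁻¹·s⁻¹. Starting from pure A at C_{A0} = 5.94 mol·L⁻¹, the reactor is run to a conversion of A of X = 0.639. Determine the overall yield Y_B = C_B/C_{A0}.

0.0148

C_A = C_{A0}(1−X) = 2.144 mol·L⁻¹.
Along a PFR/batch, dC_B/dC_A = −r_B/(r_B+r_C) = −k₁/(k₁+k₂·C_A).
Integrating from C_{A0} to C_A: C_B = (0.301/3.40)·ln[(0.301+3.40·5.94)/(0.301+3.40·2.14)] = 0.08853·ln(20.50/7.592) = 0.08793 mol·L⁻¹.
Y_B = C_B/C_{A0} = 0.08793/5.94 = 0.0148.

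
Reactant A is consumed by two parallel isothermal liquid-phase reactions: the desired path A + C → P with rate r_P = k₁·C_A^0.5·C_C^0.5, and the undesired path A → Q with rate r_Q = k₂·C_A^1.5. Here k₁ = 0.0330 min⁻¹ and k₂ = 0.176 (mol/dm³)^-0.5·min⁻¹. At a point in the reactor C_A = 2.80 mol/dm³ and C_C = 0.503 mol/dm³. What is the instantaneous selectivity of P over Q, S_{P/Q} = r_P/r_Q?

0.0475

S_{P/Q} = r_P/r_Q = (k₁·C_A^0.5·C_C^0.5)/(k₂·C_A^1.5) = (k₁/k₂)·C_A⁻¹·C_C^0.5.
= (0.0330×2.800^0.5×0.5030^0.5) / (0.176×2.800^1.5) = 0.03916/0.8246 = 0.0475.
The undesired path is higher order in A, so low C_A (CSTR or dilute feed) favours P.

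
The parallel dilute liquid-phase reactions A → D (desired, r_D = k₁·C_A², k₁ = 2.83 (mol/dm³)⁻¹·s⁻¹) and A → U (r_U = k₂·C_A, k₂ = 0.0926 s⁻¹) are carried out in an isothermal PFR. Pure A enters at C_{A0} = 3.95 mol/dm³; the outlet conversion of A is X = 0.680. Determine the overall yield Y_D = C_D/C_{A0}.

0.671

C_A = C_{A0}(1−X) = 1.264 mol/dm³.
Along a PFR/batch, dC_U/dC_A = −r_U/(r_D+r_U) = −k₂/(k₂+k₁·C_A).
Integrating from C_{A0} to C_A: C_U = (0.0926/2.83)·ln[(0.0926+2.83·3.95)/(0.0926+2.83·1.26)] = 0.03272·ln(11.27/3.670) = 0.03672 mol/dm³.
Then C_D = (C_{A0}−C_A) − C_U = 2.686 − 0.03672 = 2.649 mol/dm³.
Y_D = C_D/C_{A0} = 2.649/3.95 = 0.671.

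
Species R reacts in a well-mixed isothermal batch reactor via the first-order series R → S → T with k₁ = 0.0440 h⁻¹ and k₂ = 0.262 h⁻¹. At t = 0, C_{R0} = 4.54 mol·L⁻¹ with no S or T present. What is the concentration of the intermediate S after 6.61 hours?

0.523 mol·L⁻¹

Solving the coupled first-order balances gives C_S(t) = [k₁/(k₂−k₁)]·C_{R0}·(e^(−k₁t) − e^(−k₂t)).
e^(−k₁t) = e^(−0.0440×6.61) = e^(−0.2908) = 0.7476; e^(−k₂t) = e^(−1.732) = 0.1770.
C_S = 0.0440×4.54/(0.262−0.0440) × (0.7476−0.1770) = 0.9163×0.5707 = 0.5229 mol·L⁻¹.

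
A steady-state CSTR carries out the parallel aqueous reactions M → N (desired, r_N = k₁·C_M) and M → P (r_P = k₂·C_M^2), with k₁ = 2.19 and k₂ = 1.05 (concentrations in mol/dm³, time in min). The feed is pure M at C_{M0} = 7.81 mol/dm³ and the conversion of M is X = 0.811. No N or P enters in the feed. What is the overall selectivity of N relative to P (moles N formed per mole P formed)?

1.41

Exit C_M = C_{M0}(1−X) = 7.81×0.189 = 1.476 mol/dm³.
In a CSTR the entire volume is at exit conditions, so r_N = 2.19×1.476 = 3.233 and r_P = 1.05×1.476^2 = 2.288.
Overall selectivity = C_N/C_P = r_Nτ/(r_Pτ) = r_N/r_P = 1.41.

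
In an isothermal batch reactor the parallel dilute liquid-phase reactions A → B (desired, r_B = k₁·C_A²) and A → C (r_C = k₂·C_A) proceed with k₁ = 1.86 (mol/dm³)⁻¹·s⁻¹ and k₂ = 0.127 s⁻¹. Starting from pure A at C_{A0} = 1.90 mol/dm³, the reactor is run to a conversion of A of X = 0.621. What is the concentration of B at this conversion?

C_A = C_{A0}(1−X) = 0.7201 mol/dm³.
Along a PFR/batch, dC_C/dC_A = −r_C/(r_B+r_C) = −k₂/(k₂+k₁·C_A).
Integrating from C_{A0} to C_A: C_C = (0.127/1.86)·ln[(0.127+1.86·1.90)/(0.127+1.86·0.720)] = 0.06828·ln(3.661/1.466) = 0.06247 mol/dm³.
Then C_B = (C_{A0}−C_A) − C_C = 1.180 − 0.06247 = 1.117 mol/dm³.

1.12 mol/dm³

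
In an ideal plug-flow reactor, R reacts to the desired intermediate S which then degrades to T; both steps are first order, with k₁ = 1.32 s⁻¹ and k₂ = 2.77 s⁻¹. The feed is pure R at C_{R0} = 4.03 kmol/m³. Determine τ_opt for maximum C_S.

0.511 s

The intermediate peaks when r₁ = r₂, i.e. k₁e^(−k₁τ) = k₂e^(−k₂τ), giving τ_opt = ln(k₂/k₁)/(k₂−k₁).
= ln(2.77/1.32)/(2.77−1.32) = ln(2.098)/1.450 = 0.7412/1.450 = 0.511 s.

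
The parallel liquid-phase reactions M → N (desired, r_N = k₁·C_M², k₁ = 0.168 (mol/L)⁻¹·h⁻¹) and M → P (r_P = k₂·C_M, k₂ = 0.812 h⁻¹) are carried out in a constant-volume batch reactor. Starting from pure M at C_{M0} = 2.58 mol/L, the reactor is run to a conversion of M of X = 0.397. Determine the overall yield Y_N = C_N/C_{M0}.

C_M = C_{M0}(1−X) = 1.556 mol/L.
Along a PFR/batch, dC_P/dC_M = −r_P/(r_N+r_P) = −k₂/(k₂+k₁·C_M).
Integrating from C_{M0} to C_M: C_P = (0.812/0.168)·ln[(0.812+0.168·2.58)/(0.812+0.168·1.56)] = 4.833·ln(1.245/1.073) = 0.7187 mol/L.
Then C_N = (C_{M0}−C_M) − C_P = 1.024 − 0.7187 = 0.3056 mol/L.
Y_N = C_N/C_{M0} = 0.3056/2.58 = 0.118.

0.118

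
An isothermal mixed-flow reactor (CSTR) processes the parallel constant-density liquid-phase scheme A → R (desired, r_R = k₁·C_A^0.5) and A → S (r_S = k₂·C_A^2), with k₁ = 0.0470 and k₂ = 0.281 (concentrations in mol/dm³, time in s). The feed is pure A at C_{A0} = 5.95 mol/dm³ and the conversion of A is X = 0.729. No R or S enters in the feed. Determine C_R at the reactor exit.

0.328 mol/dm³

Exit C_A = C_{A0}(1−X) = 5.95×0.271 = 1.612 mol/dm³.
In a CSTR the entire volume is at exit conditions, so r_R = 0.0470×1.612^0.5 = 0.05968 and r_S = 0.281×1.612^2 = 0.7306.
Fraction of consumed A going to R: r_R/(r_R+r_S) = 0.07552.
C_R = 0.07552·C_{A0}·X = 0.07552×5.95×0.729 = 0.328 mol/dm³.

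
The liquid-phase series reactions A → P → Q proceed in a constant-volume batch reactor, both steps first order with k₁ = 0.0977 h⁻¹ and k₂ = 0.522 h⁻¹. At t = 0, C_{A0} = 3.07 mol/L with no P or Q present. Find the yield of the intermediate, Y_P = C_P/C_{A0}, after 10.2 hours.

The intermediate concentration in a first-order A→B→C sequence is C_P = k₁C_{A0}(e^(−k₁t) − e^(−k₂t))/(k₂−k₁).
e^(−k₁t) = e^(−0.0977×10.2) = e^(−0.9965) = 0.3692; e^(−k₂t) = e^(−5.324) = 0.004871.
C_P = 0.0977×3.07/(0.522−0.0977) × (0.3692−0.004871) = 0.7069×0.3643 = 0.2575 mol/L.
Y_P = C_P/C_{A0} = 0.2575/3.07 = 0.0839.

0.0839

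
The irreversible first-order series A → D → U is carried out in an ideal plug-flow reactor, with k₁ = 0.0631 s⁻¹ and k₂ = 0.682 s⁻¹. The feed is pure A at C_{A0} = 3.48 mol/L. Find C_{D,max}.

0.253 mol/L

Evaluating C_D at τ_opt = ln(k₂/k₁)/(k₂−k₁) gives C_{D,max}/C_{A0} = (k₁/k₂)^[k₂/(k₂−k₁)].
= (0.0631/0.682)^(0.682/(0.682−0.0631)) = (0.09252)^(1.102) = 0.07259.
C_{D,max} = 0.07259×3.48 = 0.253 mol/L.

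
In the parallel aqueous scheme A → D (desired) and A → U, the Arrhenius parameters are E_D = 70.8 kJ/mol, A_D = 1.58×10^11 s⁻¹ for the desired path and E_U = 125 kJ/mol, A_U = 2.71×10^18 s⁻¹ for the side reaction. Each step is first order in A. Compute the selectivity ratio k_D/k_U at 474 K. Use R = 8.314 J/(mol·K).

k_D/k_U = (A_D/A_U)·exp[−(E_D−E_U)/(RT)] = (A_D/A_U)·exp[(E_U−E_D)/(RT)].
(E_U−E_D)/(RT) = (125−70.8)×10³/(8.314×474) = 54200/3941 = 13.75.
k_D/k_U = (1.58×10^11/2.71×10^18)·exp(13.75) = 5.830×10^-8 × 9.398×10^5 = 0.0548.
Since E_D < E_U, lowering the temperature improves selectivity toward D.

0.0548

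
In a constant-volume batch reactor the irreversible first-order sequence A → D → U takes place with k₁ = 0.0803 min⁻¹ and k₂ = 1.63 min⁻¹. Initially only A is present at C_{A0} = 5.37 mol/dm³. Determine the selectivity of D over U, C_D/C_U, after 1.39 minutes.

0.634

The intermediate concentration in a first-order A→B→C sequence is C_D = k₁C_{A0}(e^(−k₁t) − e^(−k₂t))/(k₂−k₁).
e^(−k₁t) = e^(−0.0803×1.39) = e^(−0.1116) = 0.8944; e^(−k₂t) = e^(−2.266) = 0.1038.
C_D = 0.0803×5.37/(1.63−0.0803) × (0.8944−0.1038) = 0.2783×0.7906 = 0.2200 mol/dm³.
C_A = C_{A0}e^(−k₁t) = 4.803 mol/dm³, so C_U = C_{A0}−C_A−C_D = 0.3471 mol/dm³; C_D/C_U = 0.634.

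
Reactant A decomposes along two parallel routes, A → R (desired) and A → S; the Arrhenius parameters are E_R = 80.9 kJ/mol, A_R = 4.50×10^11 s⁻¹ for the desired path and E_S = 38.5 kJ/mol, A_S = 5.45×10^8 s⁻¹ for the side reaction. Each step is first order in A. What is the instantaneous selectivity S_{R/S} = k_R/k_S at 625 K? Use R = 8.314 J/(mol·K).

0.236

Since both paths have the same order in A, the concentration cancels and S_{R/S} = k_R/k_S = (A_R/A_S)·exp[(E_S−E_R)/(RT)].
(E_S−E_R)/(RT) = (38.5−80.9)×10³/(8.314×625) = -42400/5196 = -8.160.
k_R/k_S = (4.50×10^11/5.45×10^8)·exp(-8.160) = 825.7 × 2.859×10^-4 = 0.236.
Since E_R > E_S, raising the temperature improves selectivity toward R.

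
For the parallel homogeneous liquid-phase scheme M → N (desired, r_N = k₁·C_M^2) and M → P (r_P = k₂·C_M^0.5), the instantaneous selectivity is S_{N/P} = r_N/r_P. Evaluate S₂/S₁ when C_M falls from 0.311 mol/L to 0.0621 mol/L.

0.0892

S_{N/P} = (k₁/k₂)·C_M^1.5, so S₂/S₁ = (C_{M,2}/C_{M,1})^1.5.
= (0.0621/0.311)^1.5 = (0.1997)^1.5 = 0.0892.
Selectivity toward N falls as C_M falls — high-concentration operation is favoured.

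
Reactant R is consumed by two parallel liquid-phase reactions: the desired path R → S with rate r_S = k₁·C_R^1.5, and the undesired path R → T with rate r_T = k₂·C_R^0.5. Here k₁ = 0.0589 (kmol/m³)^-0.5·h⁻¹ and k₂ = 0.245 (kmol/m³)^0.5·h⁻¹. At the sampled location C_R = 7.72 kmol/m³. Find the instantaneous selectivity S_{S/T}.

1.86

S_{S/T} = r_S/r_T = (k₁·C_R^1.5)/(k₂·C_R^0.5) = (k₁/k₂)·C_R.
= (0.0589×7.720^1.5) / (0.245×7.720^0.5) = 1.263/0.6807 = 1.86.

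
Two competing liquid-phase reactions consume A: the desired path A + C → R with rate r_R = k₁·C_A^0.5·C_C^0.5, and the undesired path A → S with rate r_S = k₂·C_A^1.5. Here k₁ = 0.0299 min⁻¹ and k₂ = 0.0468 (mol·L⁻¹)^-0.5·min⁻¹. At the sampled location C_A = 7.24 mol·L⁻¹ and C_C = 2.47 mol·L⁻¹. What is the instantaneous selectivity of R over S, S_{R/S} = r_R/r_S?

S_{R/S} = r_R/r_S = (k₁·C_A^0.5·C_C^0.5)/(k₂·C_A^1.5) = (k₁/k₂)·C_A⁻¹·C_C^0.5.
= (0.0299×7.240^0.5×2.470^0.5) / (0.0468×7.240^1.5) = 0.1264/0.9117 = 0.139.
The undesired path is higher order in A, so low C_A (CSTR or dilute feed) favours R.

0.139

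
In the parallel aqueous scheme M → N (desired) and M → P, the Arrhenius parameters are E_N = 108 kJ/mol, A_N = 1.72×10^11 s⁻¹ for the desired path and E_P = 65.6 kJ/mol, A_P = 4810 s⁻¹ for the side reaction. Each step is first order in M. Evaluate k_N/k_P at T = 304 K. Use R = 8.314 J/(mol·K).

1.85

Since both paths have the same order in M, the concentration cancels and S_{N/P} = k_N/k_P = (A_N/A_P)·exp[(E_P−E_N)/(RT)].
(E_P−E_N)/(RT) = (65.6−108)×10³/(8.314×304) = -42400/2527 = -16.78.
k_N/k_P = (1.72×10^11/4810)·exp(-16.78) = 3.576×10^7 × 5.181×10^-8 = 1.85.
Since E_N > E_P, raising the temperature improves selectivity toward N.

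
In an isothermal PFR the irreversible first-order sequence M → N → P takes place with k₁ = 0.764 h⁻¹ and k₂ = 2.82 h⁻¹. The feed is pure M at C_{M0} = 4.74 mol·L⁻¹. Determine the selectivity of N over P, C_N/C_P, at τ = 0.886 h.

Solving the coupled first-order balances gives C_N(τ) = [k₁/(k₂−k₁)]·C_{M0}·(e^(−k₁τ) − e^(−k₂τ)).
e^(−k₁τ) = e^(−0.764×0.886) = e^(−0.6769) = 0.5082; e^(−k₂τ) = e^(−2.499) = 0.08221.
C_N = 0.764×4.74/(2.82−0.764) × (0.5082−0.08221) = 1.761×0.4260 = 0.7503 mol·L⁻¹.
C_M = C_{M0}e^(−k₁τ) = 2.409 mol·L⁻¹, so C_P = C_{M0}−C_M−C_N = 1.581 mol·L⁻¹; C_N/C_P = 0.475.

0.475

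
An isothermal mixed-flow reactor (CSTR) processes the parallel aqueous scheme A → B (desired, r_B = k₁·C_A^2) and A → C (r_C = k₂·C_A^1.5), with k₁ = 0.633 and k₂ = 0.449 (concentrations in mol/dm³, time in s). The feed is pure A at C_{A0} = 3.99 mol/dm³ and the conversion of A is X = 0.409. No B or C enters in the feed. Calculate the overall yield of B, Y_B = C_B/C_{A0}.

Exit C_A = C_{A0}(1−X) = 3.99×0.591 = 2.358 mol/dm³.
In a CSTR the entire volume is at exit conditions, so r_B = 0.633×2.358^2 = 3.520 and r_C = 0.449×2.358^1.5 = 1.626.
Fraction of consumed A going to B: r_B/(r_B+r_C) = 0.6840.
C_B = 0.6840·C_{A0}·X = 0.6840×3.99×0.409 = 1.12 mol/dm³; Y_B = C_B/C_{A0} = 0.280.

0.280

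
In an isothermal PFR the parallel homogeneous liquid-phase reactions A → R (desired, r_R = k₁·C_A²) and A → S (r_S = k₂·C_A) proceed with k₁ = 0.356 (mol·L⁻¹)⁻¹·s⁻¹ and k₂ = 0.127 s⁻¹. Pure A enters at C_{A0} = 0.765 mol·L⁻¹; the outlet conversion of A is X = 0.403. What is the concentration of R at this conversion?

0.194 mol·L⁻¹

C_A = C_{A0}(1−X) = 0.4567 mol·L⁻¹.
Along a PFR/batch, dC_S/dC_A = −r_S/(r_R+r_S) = −k₂/(k₂+k₁·C_A).
Integrating from C_{A0} to C_A: C_S = (0.127/0.356)·ln[(0.127+0.356·0.765)/(0.127+0.356·0.457)] = 0.3567·ln(0.3993/0.2896) = 0.1146 mol·L⁻¹.
Then C_R = (C_{A0}−C_A) − C_S = 0.3083 − 0.1146 = 0.1937 mol·L⁻¹.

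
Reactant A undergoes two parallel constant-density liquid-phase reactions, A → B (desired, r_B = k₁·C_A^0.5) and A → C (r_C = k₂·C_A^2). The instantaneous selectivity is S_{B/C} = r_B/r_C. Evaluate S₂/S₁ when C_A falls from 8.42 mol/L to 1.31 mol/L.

S_{B/C} = (k₁/k₂)·C_A^-1.5, so S₂/S₁ = (C_{A,2}/C_{A,1})^-1.5.
= (1.31/8.42)^(-1.5) = (0.1556)^(-1.5) = 16.3.

16.3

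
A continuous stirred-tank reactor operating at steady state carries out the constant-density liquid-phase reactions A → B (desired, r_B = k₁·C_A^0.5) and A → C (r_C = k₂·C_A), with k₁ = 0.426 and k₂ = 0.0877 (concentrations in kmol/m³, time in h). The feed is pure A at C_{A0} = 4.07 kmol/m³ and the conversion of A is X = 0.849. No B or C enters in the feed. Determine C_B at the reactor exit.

2.98 kmol/m³

Exit C_A = C_{A0}(1−X) = 4.07×0.151 = 0.6146 kmol/m³.
Rates in a CSTR are evaluated at the outlet concentration: r_B = 0.426×0.6146^0.5 = 0.3340, r_C = 0.0877×0.6146 = 0.05390.
Fraction of consumed A going to B: r_B/(r_B+r_C) = 0.8610.
C_B = 0.8610·C_{A0}·X = 0.8610×4.07×0.849 = 2.98 kmol/m³.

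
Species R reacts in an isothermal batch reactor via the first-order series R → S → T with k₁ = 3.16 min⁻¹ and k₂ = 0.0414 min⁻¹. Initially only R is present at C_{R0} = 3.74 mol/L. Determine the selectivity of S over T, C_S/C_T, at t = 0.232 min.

For first-order series with pure R initially, C_S(t) = k₁C_{R0}/(k₂−k₁)·(e^(−k₁t) − e^(−k₂t)).
e^(−k₁t) = e^(−3.16×0.232) = e^(−0.7331) = 0.4804; e^(−k₂t) = e^(−0.009605) = 0.9904.
C_S = 3.16×3.74/(0.0414−3.16) × (0.4804−0.9904) = (-3.790)×(-0.5100) = 1.933 mol/L.
C_R = C_{R0}e^(−k₁t) = 1.797 mol/L, so C_T = C_{R0}−C_R−C_S = 0.01043 mol/L; C_S/C_T = 185.

185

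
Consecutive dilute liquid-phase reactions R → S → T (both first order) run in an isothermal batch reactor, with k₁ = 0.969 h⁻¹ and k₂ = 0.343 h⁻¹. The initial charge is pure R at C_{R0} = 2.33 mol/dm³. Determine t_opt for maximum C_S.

For first-order series the maximum of C_S occurs at t_opt = ln(k₂/k₁)/(k₂−k₁).
= ln(0.343/0.969)/(0.343−0.969) = ln(0.3540)/-0.6260 = -1.039/-0.6260 = 1.66 h.

1.66 h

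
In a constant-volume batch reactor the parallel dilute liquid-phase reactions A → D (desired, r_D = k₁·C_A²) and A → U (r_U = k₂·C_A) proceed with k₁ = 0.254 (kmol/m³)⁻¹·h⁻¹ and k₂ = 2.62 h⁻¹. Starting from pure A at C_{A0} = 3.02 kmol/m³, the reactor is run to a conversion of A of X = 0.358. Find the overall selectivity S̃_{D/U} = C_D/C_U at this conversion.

C_A = C_{A0}(1−X) = 1.939 kmol/m³.
Along a PFR/batch, dC_U/dC_A = −r_U/(r_D+r_U) = −k₂/(k₂+k₁·C_A).
Integrating from C_{A0} to C_A: C_U = (2.62/0.254)·ln[(2.62+0.254·3.02)/(2.62+0.254·1.94)] = 10.31·ln(3.387/3.112) = 0.8722 kmol/m³.
Then C_D = (C_{A0}−C_A) − C_U = 1.081 − 0.8722 = 0.2090 kmol/m³.
S̃_{D/U} = C_D/C_U = 0.2090/0.8722 = 0.240.

0.240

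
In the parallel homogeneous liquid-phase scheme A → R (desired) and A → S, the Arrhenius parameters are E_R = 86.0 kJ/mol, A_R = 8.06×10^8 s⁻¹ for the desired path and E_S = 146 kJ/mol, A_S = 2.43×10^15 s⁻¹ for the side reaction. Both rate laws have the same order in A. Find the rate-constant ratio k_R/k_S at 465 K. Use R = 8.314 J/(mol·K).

1.82

With equal orders, S_{R/S} = k_R/k_S = (A_R/A_S)·exp[(E_S−E_R)/(RT)].
(E_S−E_R)/(RT) = (146−86.0)×10³/(8.314×465) = 60000/3866 = 15.52.
k_R/k_S = (8.06×10^8/2.43×10^15)·exp(15.52) = 3.317×10^-7 × 5.498×10^6 = 1.82.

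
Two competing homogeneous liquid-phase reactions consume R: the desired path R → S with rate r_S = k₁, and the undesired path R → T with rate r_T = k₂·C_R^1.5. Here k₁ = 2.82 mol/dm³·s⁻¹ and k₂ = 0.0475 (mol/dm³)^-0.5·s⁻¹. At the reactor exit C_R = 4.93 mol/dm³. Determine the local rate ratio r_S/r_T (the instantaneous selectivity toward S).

S_{S/T} = r_S/r_T = (k₁)/(k₂·C_R^1.5) = (k₁/k₂)·C_R^-1.5.
= (2.82) / (0.0475×4.930^1.5) = 2.820/0.5200 = 5.42.

5.42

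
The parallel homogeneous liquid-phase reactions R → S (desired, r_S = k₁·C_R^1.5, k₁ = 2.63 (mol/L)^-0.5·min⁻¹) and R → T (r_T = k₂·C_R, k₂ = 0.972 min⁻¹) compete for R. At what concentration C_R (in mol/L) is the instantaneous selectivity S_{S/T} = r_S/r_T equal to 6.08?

5.05 mol/L

S_{S/T} = (k₁/k₂)·C_R^0.5 ⇒ C_R = (S·k₂/k₁)^(2).
= (6.08×0.972/2.63)^(2) = (2.247)^(2) = 5.05 mol/L.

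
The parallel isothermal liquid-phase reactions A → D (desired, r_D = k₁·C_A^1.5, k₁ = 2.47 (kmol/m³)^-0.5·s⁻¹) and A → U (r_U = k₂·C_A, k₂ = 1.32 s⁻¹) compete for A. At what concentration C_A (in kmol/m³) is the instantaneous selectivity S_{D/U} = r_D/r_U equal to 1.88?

1.01 kmol/m³

S_{D/U} = (k₁/k₂)·C_A^0.5 ⇒ C_A = (S·k₂/k₁)^(2).
= (1.88×1.32/2.47)^(2) = (1.005)^(2) = 1.01 kmol/m³.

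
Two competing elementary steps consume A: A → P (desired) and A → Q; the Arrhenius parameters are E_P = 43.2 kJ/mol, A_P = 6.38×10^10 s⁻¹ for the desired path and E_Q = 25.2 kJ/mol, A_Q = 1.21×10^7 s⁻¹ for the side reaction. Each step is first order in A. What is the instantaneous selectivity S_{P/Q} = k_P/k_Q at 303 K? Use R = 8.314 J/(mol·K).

4.16

k_P/k_Q = (A_P/A_Q)·exp[−(E_P−E_Q)/(RT)] = (A_P/A_Q)·exp[(E_Q−E_P)/(RT)].
(E_Q−E_P)/(RT) = (25.2−43.2)×10³/(8.314×303) = -18000/2519 = -7.145.
k_P/k_Q = (6.38×10^10/1.21×10^7)·exp(-7.145) = 5273 × 7.886×10^-4 = 4.16.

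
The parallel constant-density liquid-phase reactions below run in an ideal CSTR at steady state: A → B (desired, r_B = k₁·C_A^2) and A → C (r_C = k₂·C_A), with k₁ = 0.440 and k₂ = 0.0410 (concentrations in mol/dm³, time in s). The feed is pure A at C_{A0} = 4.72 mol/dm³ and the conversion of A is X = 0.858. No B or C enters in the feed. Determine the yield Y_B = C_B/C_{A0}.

Exit C_A = C_{A0}(1−X) = 4.72×0.142 = 0.6702 mol/dm³.
A CSTR operates uniformly at the exit composition, giving r_B = 0.1977 and r_C = 0.02748 (each k·C_A^n at C_A = 0.6702).
Fraction of consumed A going to B: r_B/(r_B+r_C) = 0.8779.
C_B = 0.8779·C_{A0}·X = 0.8779×4.72×0.858 = 3.56 mol/dm³; Y_B = C_B/C_{A0} = 0.753.

0.753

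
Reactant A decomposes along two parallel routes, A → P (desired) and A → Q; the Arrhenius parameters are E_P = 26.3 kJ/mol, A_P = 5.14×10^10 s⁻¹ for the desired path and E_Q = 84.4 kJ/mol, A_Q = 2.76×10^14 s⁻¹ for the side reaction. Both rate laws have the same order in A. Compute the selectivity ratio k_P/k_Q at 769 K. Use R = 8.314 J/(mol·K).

With equal orders, S_{P/Q} = k_P/k_Q = (A_P/A_Q)·exp[(E_Q−E_P)/(RT)].
(E_Q−E_P)/(RT) = (84.4−26.3)×10³/(8.314×769) = 58100/6393 = 9.087.
k_P/k_Q = (5.14×10^10/2.76×10^14)·exp(9.087) = 1.862×10^-4 × 8843 = 1.65.

1.65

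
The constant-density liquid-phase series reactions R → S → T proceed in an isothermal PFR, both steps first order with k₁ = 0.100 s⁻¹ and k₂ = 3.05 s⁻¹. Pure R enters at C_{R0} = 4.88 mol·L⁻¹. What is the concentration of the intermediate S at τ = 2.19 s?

0.133 mol·L⁻¹

For first-order series with pure R initially, C_S(τ) = k₁C_{R0}/(k₂−k₁)·(e^(−k₁τ) − e^(−k₂τ)).
e^(−k₁τ) = e^(−0.100×2.19) = e^(−0.2190) = 0.8033; e^(−k₂τ) = e^(−6.679) = 0.001256.
C_S = 0.100×4.88/(3.05−0.100) × (0.8033−0.001256) = 0.1654×0.8021 = 0.1327 mol·L⁻¹.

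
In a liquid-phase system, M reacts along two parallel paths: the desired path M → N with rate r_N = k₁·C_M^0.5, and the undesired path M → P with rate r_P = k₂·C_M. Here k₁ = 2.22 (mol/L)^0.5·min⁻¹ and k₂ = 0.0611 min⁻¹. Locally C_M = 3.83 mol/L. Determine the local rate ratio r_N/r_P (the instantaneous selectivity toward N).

S_{N/P} = r_N/r_P = (k₁·C_M^0.5)/(k₂·C_M) = (k₁/k₂)·C_M^-0.5.
= (2.22×3.830^0.5) / (0.0611×3.830) = 4.345/0.2340 = 18.6.
The undesired path is higher order in M, so low C_M (CSTR or dilute feed) favours N.

18.6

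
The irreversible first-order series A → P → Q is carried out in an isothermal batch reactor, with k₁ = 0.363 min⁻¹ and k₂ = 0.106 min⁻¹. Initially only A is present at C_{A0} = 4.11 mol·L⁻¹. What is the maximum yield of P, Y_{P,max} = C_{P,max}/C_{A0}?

For a first-order series the maximum intermediate yield is C_{P,max}/C_{A0} = (k₁/k₂)^[k₂/(k₂−k₁)].
= (0.363/0.106)^(0.106/(0.106−0.363)) = (3.425)^(-0.4125) = 0.6019.

0.602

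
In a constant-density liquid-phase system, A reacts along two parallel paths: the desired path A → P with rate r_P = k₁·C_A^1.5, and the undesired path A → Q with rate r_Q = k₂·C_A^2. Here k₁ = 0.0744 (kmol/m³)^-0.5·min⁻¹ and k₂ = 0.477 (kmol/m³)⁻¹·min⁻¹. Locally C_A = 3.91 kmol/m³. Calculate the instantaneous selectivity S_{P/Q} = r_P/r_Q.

S_{P/Q} = r_P/r_Q = (k₁·C_A^1.5)/(k₂·C_A^2) = (k₁/k₂)·C_A^-0.5.
= (0.0744×3.910^1.5) / (0.477×3.910^2) = 0.5752/7.292 = 0.0789.
The undesired path is higher order in A, so low C_A (CSTR or dilute feed) favours P.

0.0789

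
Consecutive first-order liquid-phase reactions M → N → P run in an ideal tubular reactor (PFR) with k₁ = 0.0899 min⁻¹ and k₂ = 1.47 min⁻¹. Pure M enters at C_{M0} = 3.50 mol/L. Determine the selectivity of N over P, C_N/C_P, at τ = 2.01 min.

The intermediate concentration in a first-order A→B→C sequence is C_N = k₁C_{M0}(e^(−k₁τ) − e^(−k₂τ))/(k₂−k₁).
e^(−k₁τ) = e^(−0.0899×2.01) = e^(−0.1807) = 0.8347; e^(−k₂τ) = e^(−2.955) = 0.05209.
C_N = 0.0899×3.50/(1.47−0.0899) × (0.8347−0.05209) = 0.2280×0.7826 = 0.1784 mol/L.
C_M = C_{M0}e^(−k₁τ) = 2.921 mol/L, so C_P = C_{M0}−C_M−C_N = 0.4002 mol/L; C_N/C_P = 0.446.

0.446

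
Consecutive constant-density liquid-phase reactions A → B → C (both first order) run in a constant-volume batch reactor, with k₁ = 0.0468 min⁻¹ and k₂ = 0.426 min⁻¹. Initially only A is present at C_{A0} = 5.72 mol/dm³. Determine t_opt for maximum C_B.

For first-order series the maximum of C_B occurs at t_opt = ln(k₂/k₁)/(k₂−k₁).
= ln(0.426/0.0468)/(0.426−0.0468) = ln(9.103)/0.3792 = 2.209/0.3792 = 5.82 min.

5.82 min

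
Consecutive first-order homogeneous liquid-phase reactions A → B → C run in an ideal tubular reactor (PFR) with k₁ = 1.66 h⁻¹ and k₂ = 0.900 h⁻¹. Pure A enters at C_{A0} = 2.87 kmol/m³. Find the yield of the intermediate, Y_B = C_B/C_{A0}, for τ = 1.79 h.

The intermediate concentration in a first-order A→B→C sequence is C_B = k₁C_{A0}(e^(−k₁τ) − e^(−k₂τ))/(k₂−k₁).
e^(−k₁τ) = e^(−1.66×1.79) = e^(−2.971) = 0.05123; e^(−k₂τ) = e^(−1.611) = 0.1997.
C_B = 1.66×2.87/(0.900−1.66) × (0.05123−0.1997) = (-6.269)×(-0.1485) = 0.9306 kmol/m³.
Y_B = C_B/C_{A0} = 0.9306/2.87 = 0.324.

0.324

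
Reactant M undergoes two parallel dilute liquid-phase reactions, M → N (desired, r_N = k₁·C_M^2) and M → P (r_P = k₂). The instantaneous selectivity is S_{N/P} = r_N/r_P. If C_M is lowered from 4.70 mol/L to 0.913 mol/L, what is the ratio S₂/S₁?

S_{N/P} = (k₁/k₂)·C_M^2, so S₂/S₁ = (C_{M,2}/C_{M,1})^2.
= (0.913/4.70)^2 = (0.1943)^2 = 0.0377.
Selectivity toward N falls as C_M falls — high-concentration operation is favoured.

0.0377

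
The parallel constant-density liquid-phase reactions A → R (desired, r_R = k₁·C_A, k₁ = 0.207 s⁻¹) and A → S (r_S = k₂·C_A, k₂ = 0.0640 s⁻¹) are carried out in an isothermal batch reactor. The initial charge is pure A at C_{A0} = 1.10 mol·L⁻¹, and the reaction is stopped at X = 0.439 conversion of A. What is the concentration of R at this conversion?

C_A = C_{A0}(1−X) = 0.6171 mol·L⁻¹.
Both paths are first order in A, so the instantaneous fraction to R is constant: dC_R/d(−C_A) = k₁/(k₁+k₂) = 0.7638.
C_R = 0.7638·(C_{A0}−C_A) = 0.7638×0.4829 = 0.369 mol·L⁻¹.

0.369 mol·L⁻¹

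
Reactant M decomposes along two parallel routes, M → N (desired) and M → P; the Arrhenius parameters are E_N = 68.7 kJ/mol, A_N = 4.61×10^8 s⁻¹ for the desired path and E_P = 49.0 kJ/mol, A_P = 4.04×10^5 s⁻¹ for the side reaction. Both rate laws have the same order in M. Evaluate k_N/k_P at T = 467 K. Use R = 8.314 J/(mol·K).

7.14

Since both paths have the same order in M, the concentration cancels and S_{N/P} = k_N/k_P = (A_N/A_P)·exp[(E_P−E_N)/(RT)].
(E_P−E_N)/(RT) = (49.0−68.7)×10³/(8.314×467) = -19700/3883 = -5.074.
k_N/k_P = (4.61×10^8/4.04×10^5)·exp(-5.074) = 1141 × 0.006258 = 7.14.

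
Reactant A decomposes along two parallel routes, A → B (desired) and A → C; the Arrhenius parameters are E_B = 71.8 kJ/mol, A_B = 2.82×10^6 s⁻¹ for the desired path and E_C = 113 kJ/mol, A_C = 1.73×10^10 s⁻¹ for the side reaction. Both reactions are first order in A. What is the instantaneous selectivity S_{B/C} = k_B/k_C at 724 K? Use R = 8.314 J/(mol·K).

k_B/k_C = (A_B/A_C)·exp[−(E_B−E_C)/(RT)] = (A_B/A_C)·exp[(E_C−E_B)/(RT)].
(E_C−E_B)/(RT) = (113−71.8)×10³/(8.314×724) = 41200/6019 = 6.845.
k_B/k_C = (2.82×10^6/1.73×10^10)·exp(6.845) = 1.630×10^-4 × 938.8 = 0.153.

0.153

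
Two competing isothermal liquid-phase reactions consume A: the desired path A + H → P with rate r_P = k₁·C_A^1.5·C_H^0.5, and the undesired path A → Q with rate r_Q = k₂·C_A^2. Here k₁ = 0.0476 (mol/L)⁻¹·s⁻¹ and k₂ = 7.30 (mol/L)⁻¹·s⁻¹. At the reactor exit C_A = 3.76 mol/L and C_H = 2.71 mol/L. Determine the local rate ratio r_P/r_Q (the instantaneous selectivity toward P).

0.00554

S_{P/Q} = r_P/r_Q = (k₁·C_A^1.5·C_H^0.5)/(k₂·C_A^2) = (k₁/k₂)·C_A^-0.5·C_H^0.5.
= (0.0476×3.760^1.5×2.710^0.5) / (7.30×3.760^2) = 0.5713/103.2 = 0.00554.
The undesired path is higher order in A, so low C_A (CSTR or dilute feed) favours P.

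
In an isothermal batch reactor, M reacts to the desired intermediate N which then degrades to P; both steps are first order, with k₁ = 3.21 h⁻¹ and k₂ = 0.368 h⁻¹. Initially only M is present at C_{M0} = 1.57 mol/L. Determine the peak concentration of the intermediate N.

1.19 mol/L

Evaluating C_N at t_opt = ln(k₂/k₁)/(k₂−k₁) gives C_{N,max}/C_{M0} = (k₁/k₂)^[k₂/(k₂−k₁)].
= (3.21/0.368)^(0.368/(0.368−3.21)) = (8.723)^(-0.1295) = 0.7554.
C_{N,max} = 0.7554×1.57 = 1.19 mol/L.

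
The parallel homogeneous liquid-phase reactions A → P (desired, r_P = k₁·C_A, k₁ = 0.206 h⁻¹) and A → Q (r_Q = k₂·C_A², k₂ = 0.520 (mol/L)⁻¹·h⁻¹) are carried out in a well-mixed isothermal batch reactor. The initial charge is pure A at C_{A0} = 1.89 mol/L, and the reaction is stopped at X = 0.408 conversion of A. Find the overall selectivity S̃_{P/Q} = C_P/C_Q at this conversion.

C_A = C_{A0}(1−X) = 1.119 mol/L.
Along a PFR/batch, dC_P/dC_A = −r_P/(r_P+r_Q) = −k₁/(k₁+k₂·C_A).
Integrating from C_{A0} to C_A: C_P = (0.206/0.520)·ln[(0.206+0.520·1.89)/(0.206+0.520·1.12)] = 0.3962·ln(1.189/0.7878) = 0.1630 mol/L.
C_Q = (C_{A0}−C_A)−C_P = 0.6081 mol/L; S̃_{P/Q} = 0.1630/0.6081 = 0.268.

0.268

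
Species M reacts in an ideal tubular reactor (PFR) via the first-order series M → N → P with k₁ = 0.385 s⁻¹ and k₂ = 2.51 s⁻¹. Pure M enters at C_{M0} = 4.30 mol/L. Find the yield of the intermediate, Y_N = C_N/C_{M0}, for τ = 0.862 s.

The intermediate concentration in a first-order A→B→C sequence is C_N = k₁C_{M0}(e^(−k₁τ) − e^(−k₂τ))/(k₂−k₁).
e^(−k₁τ) = e^(−0.385×0.862) = e^(−0.3319) = 0.7176; e^(−k₂τ) = e^(−2.164) = 0.1149.
C_N = 0.385×4.30/(2.51−0.385) × (0.7176−0.1149) = 0.7791×0.6027 = 0.4695 mol/L.
Y_N = C_N/C_{M0} = 0.4695/4.30 = 0.109.

0.109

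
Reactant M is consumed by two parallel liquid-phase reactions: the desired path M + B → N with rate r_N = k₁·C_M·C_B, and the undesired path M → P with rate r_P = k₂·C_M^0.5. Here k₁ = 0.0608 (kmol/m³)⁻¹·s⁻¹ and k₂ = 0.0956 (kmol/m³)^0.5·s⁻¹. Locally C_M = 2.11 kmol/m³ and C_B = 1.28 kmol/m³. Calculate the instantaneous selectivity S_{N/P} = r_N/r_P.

S_{N/P} = r_N/r_P = (k₁·C_M·C_B)/(k₂·C_M^0.5) = (k₁/k₂)·C_M^0.5·C_B.
= (0.0608×2.110×1.280) / (0.0956×2.110^0.5) = 0.1642/0.1389 = 1.18.

1.18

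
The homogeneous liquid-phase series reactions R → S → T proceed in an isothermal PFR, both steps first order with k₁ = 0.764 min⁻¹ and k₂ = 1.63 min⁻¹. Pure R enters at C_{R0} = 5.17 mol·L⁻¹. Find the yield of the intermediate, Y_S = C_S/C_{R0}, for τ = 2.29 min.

The intermediate concentration in a first-order A→B→C sequence is C_S = k₁C_{R0}(e^(−k₁τ) − e^(−k₂τ))/(k₂−k₁).
e^(−k₁τ) = e^(−0.764×2.29) = e^(−1.750) = 0.1739; e^(−k₂τ) = e^(−3.733) = 0.02393.
C_S = 0.764×5.17/(1.63−0.764) × (0.1739−0.02393) = 4.561×0.1499 = 0.6838 mol·L⁻¹.
Y_S = C_S/C_{R0} = 0.6838/5.17 = 0.132.

0.132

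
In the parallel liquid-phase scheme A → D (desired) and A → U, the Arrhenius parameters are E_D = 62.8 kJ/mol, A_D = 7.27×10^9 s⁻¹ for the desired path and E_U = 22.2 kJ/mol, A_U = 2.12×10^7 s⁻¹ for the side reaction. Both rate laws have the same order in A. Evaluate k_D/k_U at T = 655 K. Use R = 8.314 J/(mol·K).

k_D/k_U = (A_D/A_U)·exp[−(E_D−E_U)/(RT)] = (A_D/A_U)·exp[(E_U−E_D)/(RT)].
(E_U−E_D)/(RT) = (22.2−62.8)×10³/(8.314×655) = -40600/5446 = -7.455.
k_D/k_U = (7.27×10^9/2.12×10^7)·exp(-7.455) = 342.9 × 5.783×10^-4 = 0.198.
Since E_D > E_U, raising the temperature improves selectivity toward D.

0.198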